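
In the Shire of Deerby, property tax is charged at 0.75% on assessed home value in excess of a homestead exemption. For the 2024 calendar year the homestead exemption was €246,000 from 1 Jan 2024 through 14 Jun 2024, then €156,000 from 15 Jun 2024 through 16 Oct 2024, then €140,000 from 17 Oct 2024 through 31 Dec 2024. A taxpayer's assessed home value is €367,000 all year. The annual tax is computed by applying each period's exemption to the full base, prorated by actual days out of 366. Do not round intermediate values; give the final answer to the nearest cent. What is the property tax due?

€1,301.27

1 Jan – 14 Jun 2024: 166 days, exemption €246,000 → (€367,000 − €246,000) × 0.75% × 166/366 = €411.5984
15 Jun – 16 Oct 2024: 124 days, exemption €156,000 → (€367,000 − €156,000) × 0.75% × 124/366 = €536.1475
17 Oct – 31 Dec 2024: 76 days, exemption €140,000 → (€367,000 − €140,000) × 0.75% × 76/366 = €353.5246
Total = €1,301.2705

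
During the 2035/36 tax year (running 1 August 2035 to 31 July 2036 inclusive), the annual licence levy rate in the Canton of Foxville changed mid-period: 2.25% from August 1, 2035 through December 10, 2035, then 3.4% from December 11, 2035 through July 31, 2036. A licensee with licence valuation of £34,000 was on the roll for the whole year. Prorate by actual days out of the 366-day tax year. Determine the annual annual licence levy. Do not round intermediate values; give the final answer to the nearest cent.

£1,014.98

August 1 – December 10, 2035: 132 days at 2.25% → £34,000 × 2.25% × 132/366 = £275.9016
December 11, 2035 – July 31, 2036: 234 days at 3.4% → £34,000 × 3.4% × 234/366 = £739.0820
Total = £1,014.9836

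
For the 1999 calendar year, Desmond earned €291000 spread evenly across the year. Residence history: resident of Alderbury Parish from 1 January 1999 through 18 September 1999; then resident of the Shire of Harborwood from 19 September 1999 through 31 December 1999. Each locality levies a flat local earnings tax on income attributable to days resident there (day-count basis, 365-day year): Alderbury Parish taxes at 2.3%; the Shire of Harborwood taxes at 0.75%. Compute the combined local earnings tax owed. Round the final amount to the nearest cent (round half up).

Alderbury Parish, 1 January – 18 September 1999: 261 days → €291000 × 2.3% × 261/365 = €4785.9534
The Shire of Harborwood, 19 September – 31 December 1999: 104 days → €291000 × 0.75% × 104/365 = €621.8630
Total = €5407.8164

€5407.82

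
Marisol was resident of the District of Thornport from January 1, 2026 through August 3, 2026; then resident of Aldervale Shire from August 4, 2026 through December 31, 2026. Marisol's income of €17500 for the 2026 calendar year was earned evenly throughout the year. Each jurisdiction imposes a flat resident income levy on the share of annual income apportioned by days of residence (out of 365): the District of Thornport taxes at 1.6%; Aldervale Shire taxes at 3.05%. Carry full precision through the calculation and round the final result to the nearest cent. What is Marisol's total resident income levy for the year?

The District of Thornport, January 1 – August 3, 2026: 215 days → €17500 × 1.6% × 215/365 = €164.9315
Aldervale Shire, August 4 – December 31, 2026: 150 days → €17500 × 3.05% × 150/365 = €219.3493
Total = €384.2808

€384.28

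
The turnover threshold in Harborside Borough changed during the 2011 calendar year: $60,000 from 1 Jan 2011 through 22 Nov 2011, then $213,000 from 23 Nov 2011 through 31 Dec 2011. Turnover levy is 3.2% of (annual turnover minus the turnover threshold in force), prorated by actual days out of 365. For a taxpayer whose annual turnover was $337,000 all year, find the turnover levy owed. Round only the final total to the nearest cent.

$8,340.87

1 Jan – 22 Nov 2011: 326 days, exemption $60,000 → ($337,000 − $60,000) × 3.2% × 326/365 = $7,916.8877
23 Nov – 31 Dec 2011: 39 days, exemption $213,000 → ($337,000 − $213,000) × 3.2% × 39/365 = $423.9781
Total = $8,340.8658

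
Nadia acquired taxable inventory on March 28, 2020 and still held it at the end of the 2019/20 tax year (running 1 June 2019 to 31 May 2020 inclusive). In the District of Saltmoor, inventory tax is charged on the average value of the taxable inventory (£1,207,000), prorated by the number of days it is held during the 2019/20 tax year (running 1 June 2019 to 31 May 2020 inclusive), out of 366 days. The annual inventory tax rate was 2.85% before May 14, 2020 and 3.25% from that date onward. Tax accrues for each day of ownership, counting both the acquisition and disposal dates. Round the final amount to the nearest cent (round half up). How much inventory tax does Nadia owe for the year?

£6,346.64

March 28 – May 13, 2020: 47 days at 2.85% → £1,207,000 × 2.85% × 47/366 = £4,417.4221
May 14 – May 31, 2020: 18 days at 3.25% → £1,207,000 × 3.25% × 18/366 = £1,929.2213
Total = £6,346.6434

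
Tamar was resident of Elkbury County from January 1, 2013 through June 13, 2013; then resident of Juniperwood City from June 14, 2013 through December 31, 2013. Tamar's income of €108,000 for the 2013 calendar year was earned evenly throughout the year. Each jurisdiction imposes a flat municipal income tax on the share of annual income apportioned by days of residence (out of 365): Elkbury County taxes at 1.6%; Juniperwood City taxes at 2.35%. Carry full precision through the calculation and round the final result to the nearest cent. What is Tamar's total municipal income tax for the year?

€2,174.05

Elkbury County, January 1 – June 13, 2013: 164 days → €108,000 × 1.6% × 164/365 = €776.4164
Juniperwood City, June 14 – December 31, 2013: 201 days → €108,000 × 2.35% × 201/365 = €1,397.6384
Total = €2,174.0548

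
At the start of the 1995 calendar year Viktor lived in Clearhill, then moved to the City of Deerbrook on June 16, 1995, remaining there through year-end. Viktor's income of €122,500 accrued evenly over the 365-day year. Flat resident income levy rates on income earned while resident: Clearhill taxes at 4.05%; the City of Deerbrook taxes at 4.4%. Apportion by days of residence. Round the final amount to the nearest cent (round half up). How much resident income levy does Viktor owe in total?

Clearhill, January 1 – June 15, 1995: 166 days → €122,500 × 4.05% × 166/365 = €2,256.3493
The City of Deerbrook, June 16 – December 31, 1995: 199 days → €122,500 × 4.4% × 199/365 = €2,938.6575
Total = €5,195.0068

€5,195.01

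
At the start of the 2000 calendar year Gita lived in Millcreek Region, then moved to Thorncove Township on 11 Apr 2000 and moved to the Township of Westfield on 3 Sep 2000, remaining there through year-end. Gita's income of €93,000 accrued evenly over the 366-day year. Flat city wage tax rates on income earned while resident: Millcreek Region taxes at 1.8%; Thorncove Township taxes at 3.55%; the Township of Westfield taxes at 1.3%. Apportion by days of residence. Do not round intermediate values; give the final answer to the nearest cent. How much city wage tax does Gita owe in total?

Millcreek Region, 1 Jan – 10 Apr 2000: 101 days → €93,000 × 1.8% × 101/366 = €461.9508
Thorncove Township, 11 Apr – 2 Sep 2000: 145 days → €93,000 × 3.55% × 145/366 = €1,307.9713
The Township of Westfield, 3 Sep – 31 Dec 2000: 120 days → €93,000 × 1.3% × 120/366 = €396.3934
Total = €2,166.3156

€2,166.32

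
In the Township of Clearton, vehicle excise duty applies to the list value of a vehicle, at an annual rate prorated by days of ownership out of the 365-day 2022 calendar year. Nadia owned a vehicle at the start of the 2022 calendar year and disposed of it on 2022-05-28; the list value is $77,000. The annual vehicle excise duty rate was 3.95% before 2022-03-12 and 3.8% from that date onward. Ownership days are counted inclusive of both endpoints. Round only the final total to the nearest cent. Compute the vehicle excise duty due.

2022-01-01 to 2022-03-11: 70 days at 3.95% → $77,000 × 3.95% × 70/365 = $583.3014
2022-03-12 to 2022-05-28: 78 days at 3.8% → $77,000 × 3.8% × 78/365 = $625.2822
Total = $1,208.5836

$1,208.58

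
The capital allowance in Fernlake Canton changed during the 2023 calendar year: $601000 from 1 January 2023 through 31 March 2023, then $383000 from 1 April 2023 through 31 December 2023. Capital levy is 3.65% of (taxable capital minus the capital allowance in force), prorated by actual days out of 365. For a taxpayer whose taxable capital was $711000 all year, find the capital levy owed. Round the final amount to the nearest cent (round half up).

1 January – 31 March 2023: 90 days, exemption $601000 → ($711000 − $601000) × 3.65% × 90/365 = $990.0000
1 April – 31 December 2023: 275 days, exemption $383000 → ($711000 − $383000) × 3.65% × 275/365 = $9020.0000
Total = $10010.0000

$10010.00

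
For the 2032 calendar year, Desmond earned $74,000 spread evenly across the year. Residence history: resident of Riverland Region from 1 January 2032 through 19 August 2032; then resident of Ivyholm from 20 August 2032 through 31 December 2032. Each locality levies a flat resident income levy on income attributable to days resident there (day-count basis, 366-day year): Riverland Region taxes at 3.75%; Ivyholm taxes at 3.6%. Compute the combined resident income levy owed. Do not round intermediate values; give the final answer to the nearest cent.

$2,734.36

Riverland Region, 1 January – 19 August 2032: 232 days → $74,000 × 3.75% × 232/366 = $1,759.0164
Ivyholm, 20 August – 31 December 2032: 134 days → $74,000 × 3.6% × 134/366 = $975.3443
Total = $2,734.3607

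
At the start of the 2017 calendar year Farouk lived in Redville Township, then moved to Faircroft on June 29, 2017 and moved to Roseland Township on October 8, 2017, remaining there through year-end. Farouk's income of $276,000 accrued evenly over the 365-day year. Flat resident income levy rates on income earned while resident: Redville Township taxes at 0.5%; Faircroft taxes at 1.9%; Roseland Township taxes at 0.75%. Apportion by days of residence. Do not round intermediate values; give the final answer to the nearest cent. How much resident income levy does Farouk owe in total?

$2,609.90

Redville Township, January 1 – June 28, 2017: 179 days → $276,000 × 0.5% × 179/365 = $676.7671
Faircroft, June 29 – October 7, 2017: 101 days → $276,000 × 1.9% × 101/365 = $1,451.0795
Roseland Township, October 8 – December 31, 2017: 85 days → $276,000 × 0.75% × 85/365 = $482.0548
Total = $2,609.9014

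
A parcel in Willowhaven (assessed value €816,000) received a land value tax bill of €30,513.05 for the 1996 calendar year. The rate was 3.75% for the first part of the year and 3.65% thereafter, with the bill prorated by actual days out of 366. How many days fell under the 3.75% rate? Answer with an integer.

327 days

Let d = days at the first rate; then 366 − d days at the second rate.
€816,000 × [3.75%·d + 3.65%·(366−d)] / 366 = €30,513.05
Solving gives d = 327, so the new rate took effect on 23 Nov 1996.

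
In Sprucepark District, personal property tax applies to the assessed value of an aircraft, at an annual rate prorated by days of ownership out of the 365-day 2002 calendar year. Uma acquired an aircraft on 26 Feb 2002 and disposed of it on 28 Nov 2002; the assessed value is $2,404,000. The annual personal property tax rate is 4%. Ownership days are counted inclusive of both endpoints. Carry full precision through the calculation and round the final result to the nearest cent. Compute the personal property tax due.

$72,712.77

Days held (26 Feb – 28 Nov 2002): 276 out of 365
Tax = $2,404,000 × 4% × 276/365 = $72,712.7671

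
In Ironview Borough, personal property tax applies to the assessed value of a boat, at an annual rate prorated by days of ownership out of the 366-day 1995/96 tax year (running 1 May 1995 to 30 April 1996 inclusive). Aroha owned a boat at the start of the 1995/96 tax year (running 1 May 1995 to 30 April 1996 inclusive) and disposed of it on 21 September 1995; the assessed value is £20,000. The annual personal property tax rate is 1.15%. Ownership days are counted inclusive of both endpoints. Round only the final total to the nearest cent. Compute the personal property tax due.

£90.49

Days held (1 May – 21 September 1995): 144 out of 366
Tax = £20,000 × 1.15% × 144/366 = £90.4918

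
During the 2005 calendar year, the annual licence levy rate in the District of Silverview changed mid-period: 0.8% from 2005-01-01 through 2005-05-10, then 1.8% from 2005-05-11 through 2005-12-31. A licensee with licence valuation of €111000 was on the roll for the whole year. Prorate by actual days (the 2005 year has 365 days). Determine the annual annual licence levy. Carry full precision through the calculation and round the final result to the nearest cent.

€1602.66

2005-01-01 to 2005-05-10: 130 days at 0.8% → €111000 × 0.8% × 130/365 = €316.2740
2005-05-11 to 2005-12-31: 235 days at 1.8% → €111000 × 1.8% × 235/365 = €1286.3836
Total = €1602.6575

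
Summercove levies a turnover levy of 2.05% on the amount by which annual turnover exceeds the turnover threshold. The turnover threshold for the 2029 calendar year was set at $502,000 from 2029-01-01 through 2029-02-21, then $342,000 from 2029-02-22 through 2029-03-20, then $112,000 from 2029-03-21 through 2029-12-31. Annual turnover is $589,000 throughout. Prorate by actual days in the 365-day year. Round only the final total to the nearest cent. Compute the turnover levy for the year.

$8,290.71

2029-01-01 to 2029-02-21: 52 days, exemption $502,000 → ($589,000 − $502,000) × 2.05% × 52/365 = $254.0877
2029-02-22 to 2029-03-20: 27 days, exemption $342,000 → ($589,000 − $342,000) × 2.05% × 27/365 = $374.5603
2029-03-21 to 2029-12-31: 286 days, exemption $112,000 → ($589,000 − $112,000) × 2.05% × 286/365 = $7,662.0575
Total = $8,290.7055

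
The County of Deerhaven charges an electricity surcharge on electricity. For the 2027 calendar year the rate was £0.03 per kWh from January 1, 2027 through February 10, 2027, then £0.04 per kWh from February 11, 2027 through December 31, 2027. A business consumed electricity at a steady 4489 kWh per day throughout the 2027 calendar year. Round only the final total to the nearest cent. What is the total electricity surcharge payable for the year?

£63,698.91

January 1 – February 10, 2027: 41 days × 4489 kWh/day = 184,049 kWh at £0.03/kWh → £5,521.47
February 11 – December 31, 2027: 324 days × 4489 kWh/day = 1,454,436 kWh at £0.04/kWh → £58,177.44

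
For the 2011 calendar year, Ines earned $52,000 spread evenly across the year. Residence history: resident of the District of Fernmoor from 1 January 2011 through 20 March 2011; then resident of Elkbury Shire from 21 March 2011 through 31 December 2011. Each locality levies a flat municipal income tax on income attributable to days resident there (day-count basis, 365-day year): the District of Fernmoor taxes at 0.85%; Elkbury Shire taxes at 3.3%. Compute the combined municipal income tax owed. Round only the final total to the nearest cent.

$1,440.26

The District of Fernmoor, 1 January – 20 March 2011: 79 days → $52,000 × 0.85% × 79/365 = $95.6658
Elkbury Shire, 21 March – 31 December 2011: 286 days → $52,000 × 3.3% × 286/365 = $1,344.5918
Total = $1,440.2575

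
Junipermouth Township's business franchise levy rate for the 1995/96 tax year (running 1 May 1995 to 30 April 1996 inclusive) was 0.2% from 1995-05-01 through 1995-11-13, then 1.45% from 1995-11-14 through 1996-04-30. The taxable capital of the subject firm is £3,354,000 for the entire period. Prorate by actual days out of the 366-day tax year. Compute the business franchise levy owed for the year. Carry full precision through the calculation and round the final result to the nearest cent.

1995-05-01 to 1995-11-13: 197 days at 0.2% → £3,354,000 × 0.2% × 197/366 = £3,610.5902
1995-11-14 to 1996-04-30: 169 days at 1.45% → £3,354,000 × 1.45% × 169/366 = £22,456.2213
Total = £26,066.8115

£26,066.81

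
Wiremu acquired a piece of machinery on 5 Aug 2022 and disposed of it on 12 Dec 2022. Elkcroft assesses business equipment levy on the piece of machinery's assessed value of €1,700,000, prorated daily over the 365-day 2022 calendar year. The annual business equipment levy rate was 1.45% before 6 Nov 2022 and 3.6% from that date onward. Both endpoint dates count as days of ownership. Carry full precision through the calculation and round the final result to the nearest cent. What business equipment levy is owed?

€12,484.52

5 Aug – 5 Nov 2022: 93 days at 1.45% → €1,700,000 × 1.45% × 93/365 = €6,280.6849
6 Nov – 12 Dec 2022: 37 days at 3.6% → €1,700,000 × 3.6% × 37/365 = €6,203.8356
Total = €12,484.5205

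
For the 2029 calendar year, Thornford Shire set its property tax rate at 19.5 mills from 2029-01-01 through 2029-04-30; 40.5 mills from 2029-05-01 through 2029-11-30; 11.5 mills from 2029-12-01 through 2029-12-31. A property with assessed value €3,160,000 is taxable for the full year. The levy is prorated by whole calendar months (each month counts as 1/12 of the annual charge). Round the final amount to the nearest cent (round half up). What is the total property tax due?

2029-01-01 to 2029-04-30: 4 months at 19.5 mills → €3,160,000 × 1.95% × 4/12 = €20,540.0000
2029-05-01 to 2029-11-30: 7 months at 40.5 mills → €3,160,000 × 4.05% × 7/12 = €74,655.0000
2029-12-01 to 2029-12-31: 1 month at 11.5 mills → €3,160,000 × 1.15% × 1/12 = €3,028.3333
Total = €98,223.3333

€98,223.33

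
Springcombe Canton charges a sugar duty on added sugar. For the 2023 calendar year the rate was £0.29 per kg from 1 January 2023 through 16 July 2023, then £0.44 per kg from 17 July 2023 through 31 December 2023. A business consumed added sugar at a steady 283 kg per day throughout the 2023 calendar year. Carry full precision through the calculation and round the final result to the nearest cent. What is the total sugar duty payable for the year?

1 January – 16 July 2023: 197 days × 283 kg/day = 55,751 kg at £0.29/kg → £16,167.79
17 July – 31 December 2023: 168 days × 283 kg/day = 47,544 kg at £0.44/kg → £20,919.36

£37,087.15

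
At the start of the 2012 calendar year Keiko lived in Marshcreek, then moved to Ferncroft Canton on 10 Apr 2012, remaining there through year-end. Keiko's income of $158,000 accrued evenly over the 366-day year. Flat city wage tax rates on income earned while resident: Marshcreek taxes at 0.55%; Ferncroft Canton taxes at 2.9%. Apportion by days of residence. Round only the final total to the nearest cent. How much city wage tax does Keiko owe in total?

$3,567.52

Marshcreek, 1 Jan – 9 Apr 2012: 100 days → $158,000 × 0.55% × 100/366 = $237.4317
Ferncroft Canton, 10 Apr – 31 Dec 2012: 266 days → $158,000 × 2.9% × 266/366 = $3,330.0874
Total = $3,567.5191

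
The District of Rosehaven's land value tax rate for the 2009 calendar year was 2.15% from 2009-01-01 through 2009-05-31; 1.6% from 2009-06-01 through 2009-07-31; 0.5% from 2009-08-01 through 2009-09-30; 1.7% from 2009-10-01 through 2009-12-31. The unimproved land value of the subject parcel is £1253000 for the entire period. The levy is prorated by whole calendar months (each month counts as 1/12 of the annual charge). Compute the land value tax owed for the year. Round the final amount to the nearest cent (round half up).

2009-01-01 to 2009-05-31: 5 months at 2.15% → £1253000 × 2.15% × 5/12 = £11224.7917
2009-06-01 to 2009-07-31: 2 months at 1.6% → £1253000 × 1.6% × 2/12 = £3341.3333
2009-08-01 to 2009-09-30: 2 months at 0.5% → £1253000 × 0.5% × 2/12 = £1044.1667
2009-10-01 to 2009-12-31: 3 months at 1.7% → £1253000 × 1.7% × 3/12 = £5325.2500
Total = £20935.5417

£20935.54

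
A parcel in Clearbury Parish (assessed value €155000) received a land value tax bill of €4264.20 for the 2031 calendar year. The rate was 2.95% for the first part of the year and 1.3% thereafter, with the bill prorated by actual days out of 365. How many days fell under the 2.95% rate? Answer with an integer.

321 days

Let d = days at the first rate; then 365 − d days at the second rate.
€155000 × [2.95%·d + 1.3%·(365−d)] / 365 = €4264.20
Solving gives d = 321, so the new rate took effect on November 18, 2031.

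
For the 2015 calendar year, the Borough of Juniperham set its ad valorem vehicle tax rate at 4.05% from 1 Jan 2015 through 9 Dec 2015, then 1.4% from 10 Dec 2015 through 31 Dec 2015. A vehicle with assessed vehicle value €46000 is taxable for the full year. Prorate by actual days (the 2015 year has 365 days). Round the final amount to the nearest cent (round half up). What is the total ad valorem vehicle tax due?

1 Jan – 9 Dec 2015: 343 days at 4.05% → €46000 × 4.05% × 343/365 = €1750.7096
10 Dec – 31 Dec 2015: 22 days at 1.4% → €46000 × 1.4% × 22/365 = €38.8164
Total = €1789.5260

€1789.53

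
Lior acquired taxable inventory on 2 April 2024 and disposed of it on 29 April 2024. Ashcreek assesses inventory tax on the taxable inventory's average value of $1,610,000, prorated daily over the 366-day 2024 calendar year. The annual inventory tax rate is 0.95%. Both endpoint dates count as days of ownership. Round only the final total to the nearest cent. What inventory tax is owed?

Days held (2 April – 29 April 2024): 28 out of 366
Tax = $1,610,000 × 0.95% × 28/366 = $1,170.1093

$1,170.11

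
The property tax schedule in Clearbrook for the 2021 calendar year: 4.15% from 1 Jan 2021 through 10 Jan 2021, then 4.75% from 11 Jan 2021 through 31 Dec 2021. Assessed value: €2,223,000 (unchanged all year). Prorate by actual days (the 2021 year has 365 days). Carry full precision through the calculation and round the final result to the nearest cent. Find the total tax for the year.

1 Jan – 10 Jan 2021: 10 days at 4.15% → €2,223,000 × 4.15% × 10/365 = €2,527.5205
11 Jan – 31 Dec 2021: 355 days at 4.75% → €2,223,000 × 4.75% × 355/365 = €102,699.5548
Total = €105,227.0753

€105,227.08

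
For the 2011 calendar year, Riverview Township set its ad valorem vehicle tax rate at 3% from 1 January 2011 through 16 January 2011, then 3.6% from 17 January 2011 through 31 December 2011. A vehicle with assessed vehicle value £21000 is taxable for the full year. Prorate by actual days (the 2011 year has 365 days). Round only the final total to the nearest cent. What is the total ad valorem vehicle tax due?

1 January – 16 January 2011: 16 days at 3% → £21000 × 3% × 16/365 = £27.6164
17 January – 31 December 2011: 349 days at 3.6% → £21000 × 3.6% × 349/365 = £722.8603
Total = £750.4767

£750.48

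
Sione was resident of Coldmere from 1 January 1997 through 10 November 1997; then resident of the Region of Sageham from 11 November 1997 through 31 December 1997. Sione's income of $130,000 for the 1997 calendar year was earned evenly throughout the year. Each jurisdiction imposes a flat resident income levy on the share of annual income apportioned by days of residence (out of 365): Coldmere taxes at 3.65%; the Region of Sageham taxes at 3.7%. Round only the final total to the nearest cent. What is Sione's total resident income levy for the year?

$4,754.08

Coldmere, 1 January – 10 November 1997: 314 days → $130,000 × 3.65% × 314/365 = $4,082.0000
The Region of Sageham, 11 November – 31 December 1997: 51 days → $130,000 × 3.7% × 51/365 = $672.0822
Total = $4,754.0822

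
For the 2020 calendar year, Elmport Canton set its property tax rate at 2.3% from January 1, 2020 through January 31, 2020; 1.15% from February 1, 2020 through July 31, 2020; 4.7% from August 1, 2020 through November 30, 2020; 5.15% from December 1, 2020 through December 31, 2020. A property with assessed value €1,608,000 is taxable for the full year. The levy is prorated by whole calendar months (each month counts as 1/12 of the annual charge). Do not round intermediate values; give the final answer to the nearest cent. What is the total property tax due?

January 1 – January 31, 2020: 1 month at 2.3% → €1,608,000 × 2.3% × 1/12 = €3,082.0000
February 1 – July 31, 2020: 6 months at 1.15% → €1,608,000 × 1.15% × 6/12 = €9,246.0000
August 1 – November 30, 2020: 4 months at 4.7% → €1,608,000 × 4.7% × 4/12 = €25,192.0000
December 1 – December 31, 2020: 1 month at 5.15% → €1,608,000 × 5.15% × 1/12 = €6,901.0000
Total = €44,421.0000

€44,421.00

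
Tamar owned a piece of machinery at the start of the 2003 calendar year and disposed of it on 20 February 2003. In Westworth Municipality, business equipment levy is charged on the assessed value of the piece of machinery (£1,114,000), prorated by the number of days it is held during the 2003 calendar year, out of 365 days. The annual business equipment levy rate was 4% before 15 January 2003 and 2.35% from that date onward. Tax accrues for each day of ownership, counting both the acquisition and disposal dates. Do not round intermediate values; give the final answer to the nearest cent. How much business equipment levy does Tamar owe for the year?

1 January – 14 January 2003: 14 days at 4% → £1,114,000 × 4% × 14/365 = £1,709.1507
15 January – 20 February 2003: 37 days at 2.35% → £1,114,000 × 2.35% × 37/365 = £2,653.7616
Total = £4,362.9123

£4,362.91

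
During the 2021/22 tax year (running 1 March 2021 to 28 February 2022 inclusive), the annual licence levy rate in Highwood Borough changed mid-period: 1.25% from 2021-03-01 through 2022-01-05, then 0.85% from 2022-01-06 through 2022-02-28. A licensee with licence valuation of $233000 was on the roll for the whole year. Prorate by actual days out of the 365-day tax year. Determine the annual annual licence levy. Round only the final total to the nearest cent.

2021-03-01 to 2022-01-05: 311 days at 1.25% → $233000 × 1.25% × 311/365 = $2481.6096
2022-01-06 to 2022-02-28: 54 days at 0.85% → $233000 × 0.85% × 54/365 = $293.0055
Total = $2774.6151

$2774.62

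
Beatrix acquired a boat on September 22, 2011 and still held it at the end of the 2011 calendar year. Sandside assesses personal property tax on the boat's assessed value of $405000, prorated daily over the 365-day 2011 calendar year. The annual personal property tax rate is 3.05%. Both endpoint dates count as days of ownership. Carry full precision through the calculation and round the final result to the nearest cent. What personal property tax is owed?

Days held (September 22 – December 31, 2011): 101 out of 365
Tax = $405000 × 3.05% × 101/365 = $3418.0890

$3418.09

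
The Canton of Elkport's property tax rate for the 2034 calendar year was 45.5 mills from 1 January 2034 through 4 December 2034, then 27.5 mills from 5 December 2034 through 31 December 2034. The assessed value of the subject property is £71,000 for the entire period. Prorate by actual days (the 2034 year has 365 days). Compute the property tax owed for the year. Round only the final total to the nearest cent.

1 January – 4 December 2034: 338 days at 45.5 mills → £71,000 × 4.55% × 338/365 = £2,991.5315
5 December – 31 December 2034: 27 days at 27.5 mills → £71,000 × 2.75% × 27/365 = £144.4315
Total = £3,135.9630

£3,135.96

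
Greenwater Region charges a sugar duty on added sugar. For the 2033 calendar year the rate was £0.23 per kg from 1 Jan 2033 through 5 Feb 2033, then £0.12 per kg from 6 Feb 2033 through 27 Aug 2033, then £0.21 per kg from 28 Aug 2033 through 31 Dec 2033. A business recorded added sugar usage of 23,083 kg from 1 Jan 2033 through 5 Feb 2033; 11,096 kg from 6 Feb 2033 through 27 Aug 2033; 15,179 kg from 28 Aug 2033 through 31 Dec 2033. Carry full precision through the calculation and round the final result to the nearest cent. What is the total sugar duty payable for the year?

1 Jan – 5 Feb 2033: 23,083 kg at £0.23/kg → £5,309.09
6 Feb – 27 Aug 2033: 11,096 kg at £0.12/kg → £1,331.52
28 Aug – 31 Dec 2033: 15,179 kg at £0.21/kg → £3,187.59

£9,828.20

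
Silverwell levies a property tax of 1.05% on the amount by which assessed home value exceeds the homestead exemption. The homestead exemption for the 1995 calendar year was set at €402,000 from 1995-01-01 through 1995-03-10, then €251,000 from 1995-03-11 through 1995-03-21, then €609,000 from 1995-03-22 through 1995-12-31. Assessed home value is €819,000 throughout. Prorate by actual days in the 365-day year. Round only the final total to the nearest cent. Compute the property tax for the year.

1995-01-01 to 1995-03-10: 69 days, exemption €402,000 → (€819,000 − €402,000) × 1.05% × 69/365 = €827.7164
1995-03-11 to 1995-03-21: 11 days, exemption €251,000 → (€819,000 − €251,000) × 1.05% × 11/365 = €179.7370
1995-03-22 to 1995-12-31: 285 days, exemption €609,000 → (€819,000 − €609,000) × 1.05% × 285/365 = €1,721.7123
Total = €2,729.1658

€2,729.17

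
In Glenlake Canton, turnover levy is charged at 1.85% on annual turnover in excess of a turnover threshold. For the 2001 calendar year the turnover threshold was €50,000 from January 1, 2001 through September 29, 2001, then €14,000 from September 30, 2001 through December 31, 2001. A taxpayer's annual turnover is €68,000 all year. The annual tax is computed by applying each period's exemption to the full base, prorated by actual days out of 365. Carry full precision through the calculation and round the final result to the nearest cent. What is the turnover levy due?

€502.69

January 1 – September 29, 2001: 272 days, exemption €50,000 → (€68,000 − €50,000) × 1.85% × 272/365 = €248.1534
September 30 – December 31, 2001: 93 days, exemption €14,000 → (€68,000 − €14,000) × 1.85% × 93/365 = €254.5397
Total = €502.6932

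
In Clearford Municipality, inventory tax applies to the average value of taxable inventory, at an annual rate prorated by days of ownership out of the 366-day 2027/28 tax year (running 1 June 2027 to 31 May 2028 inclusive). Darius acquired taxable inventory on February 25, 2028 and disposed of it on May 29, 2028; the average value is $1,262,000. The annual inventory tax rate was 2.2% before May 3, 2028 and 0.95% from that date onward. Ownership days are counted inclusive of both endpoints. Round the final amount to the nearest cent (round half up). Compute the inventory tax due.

$6,042.77

February 25 – May 2, 2028: 68 days at 2.2% → $1,262,000 × 2.2% × 68/366 = $5,158.3388
May 3 – May 29, 2028: 27 days at 0.95% → $1,262,000 × 0.95% × 27/366 = $884.4344
Total = $6,042.7732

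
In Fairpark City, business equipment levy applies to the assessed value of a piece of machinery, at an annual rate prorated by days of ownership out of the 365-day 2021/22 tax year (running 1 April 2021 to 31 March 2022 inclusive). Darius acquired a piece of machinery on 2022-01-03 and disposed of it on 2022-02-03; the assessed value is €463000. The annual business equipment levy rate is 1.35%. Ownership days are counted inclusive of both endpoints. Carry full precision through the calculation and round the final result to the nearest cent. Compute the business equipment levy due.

€547.99

Days held (2022-01-03 to 2022-02-03): 32 out of 365
Tax = €463000 × 1.35% × 32/365 = €547.9890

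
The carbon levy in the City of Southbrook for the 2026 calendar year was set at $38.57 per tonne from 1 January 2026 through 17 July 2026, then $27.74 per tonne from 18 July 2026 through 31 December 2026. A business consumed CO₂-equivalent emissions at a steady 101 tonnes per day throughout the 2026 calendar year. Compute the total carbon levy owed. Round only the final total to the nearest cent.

$1239213.44

1 January – 17 July 2026: 198 days × 101 tonnes/day = 19,998 tonnes at $38.57/tonne → $771322.86
18 July – 31 December 2026: 167 days × 101 tonnes/day = 16,867 tonnes at $27.74/tonne → $467890.58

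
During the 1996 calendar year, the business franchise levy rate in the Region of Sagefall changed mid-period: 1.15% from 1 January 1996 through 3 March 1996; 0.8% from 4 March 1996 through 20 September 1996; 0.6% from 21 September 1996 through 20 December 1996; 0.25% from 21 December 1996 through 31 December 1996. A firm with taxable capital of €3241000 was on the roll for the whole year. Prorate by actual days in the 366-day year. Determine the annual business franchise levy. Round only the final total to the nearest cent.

€25733.19

1 January – 3 March 1996: 63 days at 1.15% → €3241000 × 1.15% × 63/366 = €6415.5861
4 March – 20 September 1996: 201 days at 0.8% → €3241000 × 0.8% × 201/366 = €14239.1475
21 September – 20 December 1996: 91 days at 0.6% → €3241000 × 0.6% × 91/366 = €4834.9344
21 December – 31 December 1996: 11 days at 0.25% → €3241000 × 0.25% × 11/366 = €243.5178
Total = €25733.1858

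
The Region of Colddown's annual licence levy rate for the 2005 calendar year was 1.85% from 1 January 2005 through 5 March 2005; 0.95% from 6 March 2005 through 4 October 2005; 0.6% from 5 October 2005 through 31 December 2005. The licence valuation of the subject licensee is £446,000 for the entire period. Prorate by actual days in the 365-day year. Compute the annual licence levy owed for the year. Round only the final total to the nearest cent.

£4,564.47

1 January – 5 March 2005: 64 days at 1.85% → £446,000 × 1.85% × 64/365 = £1,446.7507
6 March – 4 October 2005: 213 days at 0.95% → £446,000 × 0.95% × 213/365 = £2,472.5507
5 October – 31 December 2005: 88 days at 0.6% → £446,000 × 0.6% × 88/365 = £645.1726
Total = £4,564.4740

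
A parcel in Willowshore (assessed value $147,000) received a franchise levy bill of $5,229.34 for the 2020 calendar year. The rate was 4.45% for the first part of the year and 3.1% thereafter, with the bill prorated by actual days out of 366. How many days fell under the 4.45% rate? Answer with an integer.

124 days

Let d = days at the first rate; then 366 − d days at the second rate.
$147,000 × [4.45%·d + 3.1%·(366−d)] / 366 = $5,229.34
Solving gives d = 124, so the new rate took effect on May 4, 2020.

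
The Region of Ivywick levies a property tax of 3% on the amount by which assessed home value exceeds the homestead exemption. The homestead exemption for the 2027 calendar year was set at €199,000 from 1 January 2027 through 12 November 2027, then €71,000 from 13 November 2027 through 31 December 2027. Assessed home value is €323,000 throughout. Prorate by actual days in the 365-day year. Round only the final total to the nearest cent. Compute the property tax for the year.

€4,235.51

1 January – 12 November 2027: 316 days, exemption €199,000 → (€323,000 − €199,000) × 3% × 316/365 = €3,220.6027
13 November – 31 December 2027: 49 days, exemption €71,000 → (€323,000 − €71,000) × 3% × 49/365 = €1,014.9041
Total = €4,235.5068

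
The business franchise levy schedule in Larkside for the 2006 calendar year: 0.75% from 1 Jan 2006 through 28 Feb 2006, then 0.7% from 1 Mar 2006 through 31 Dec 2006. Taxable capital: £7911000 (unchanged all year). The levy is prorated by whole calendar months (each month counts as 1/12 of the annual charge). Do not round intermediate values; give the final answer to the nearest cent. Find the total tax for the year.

1 Jan – 28 Feb 2006: 2 months at 0.75% → £7911000 × 0.75% × 2/12 = £9888.7500
1 Mar – 31 Dec 2006: 10 months at 0.7% → £7911000 × 0.7% × 10/12 = £46147.5000
Total = £56036.2500

£56036.25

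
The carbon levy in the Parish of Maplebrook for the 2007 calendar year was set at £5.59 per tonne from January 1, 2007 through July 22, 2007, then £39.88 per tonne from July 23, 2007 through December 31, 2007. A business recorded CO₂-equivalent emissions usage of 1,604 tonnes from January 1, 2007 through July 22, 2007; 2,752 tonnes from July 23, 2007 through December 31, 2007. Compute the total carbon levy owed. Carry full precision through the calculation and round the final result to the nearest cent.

January 1 – July 22, 2007: 1,604 tonnes at £5.59/tonne → £8,966.36
July 23 – December 31, 2007: 2,752 tonnes at £39.88/tonne → £109,749.76

£118,716.12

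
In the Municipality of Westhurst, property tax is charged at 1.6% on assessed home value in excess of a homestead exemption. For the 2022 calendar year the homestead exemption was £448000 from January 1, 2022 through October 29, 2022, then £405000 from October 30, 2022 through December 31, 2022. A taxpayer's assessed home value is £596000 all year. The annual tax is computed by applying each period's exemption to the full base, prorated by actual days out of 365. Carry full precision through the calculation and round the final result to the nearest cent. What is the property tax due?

£2486.75

January 1 – October 29, 2022: 302 days, exemption £448000 → (£596000 − £448000) × 1.6% × 302/365 = £1959.2767
October 30 – December 31, 2022: 63 days, exemption £405000 → (£596000 − £405000) × 1.6% × 63/365 = £527.4740
Total = £2486.7507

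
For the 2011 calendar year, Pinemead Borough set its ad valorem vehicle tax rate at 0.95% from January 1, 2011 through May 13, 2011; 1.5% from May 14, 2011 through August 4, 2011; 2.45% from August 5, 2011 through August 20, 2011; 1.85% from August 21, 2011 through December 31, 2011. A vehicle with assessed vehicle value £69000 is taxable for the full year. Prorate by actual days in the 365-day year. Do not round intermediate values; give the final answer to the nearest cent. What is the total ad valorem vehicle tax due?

£1013.45

January 1 – May 13, 2011: 133 days at 0.95% → £69000 × 0.95% × 133/365 = £238.8534
May 14 – August 4, 2011: 83 days at 1.5% → £69000 × 1.5% × 83/365 = £235.3562
August 5 – August 20, 2011: 16 days at 2.45% → £69000 × 2.45% × 16/365 = £74.1041
August 21 – December 31, 2011: 133 days at 1.85% → £69000 × 1.85% × 133/365 = £465.1356
Total = £1013.4493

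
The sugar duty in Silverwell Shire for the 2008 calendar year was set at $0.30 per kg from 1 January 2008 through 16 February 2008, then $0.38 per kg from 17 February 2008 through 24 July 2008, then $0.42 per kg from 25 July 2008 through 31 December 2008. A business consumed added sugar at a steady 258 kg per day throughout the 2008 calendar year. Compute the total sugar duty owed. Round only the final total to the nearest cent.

$36,563.76

1 January – 16 February 2008: 47 days × 258 kg/day = 12,126 kg at $0.30/kg → $3,637.80
17 February – 24 July 2008: 159 days × 258 kg/day = 41,022 kg at $0.38/kg → $15,588.36
25 July – 31 December 2008: 160 days × 258 kg/day = 41,280 kg at $0.42/kg → $17,337.60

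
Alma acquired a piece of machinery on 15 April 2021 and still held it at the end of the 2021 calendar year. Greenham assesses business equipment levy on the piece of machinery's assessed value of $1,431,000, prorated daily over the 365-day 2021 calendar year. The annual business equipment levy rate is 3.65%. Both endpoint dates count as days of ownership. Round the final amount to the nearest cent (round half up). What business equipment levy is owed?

$37,349.10

Days held (15 April – 31 December 2021): 261 out of 365
Tax = $1,431,000 × 3.65% × 261/365 = $37,349.1000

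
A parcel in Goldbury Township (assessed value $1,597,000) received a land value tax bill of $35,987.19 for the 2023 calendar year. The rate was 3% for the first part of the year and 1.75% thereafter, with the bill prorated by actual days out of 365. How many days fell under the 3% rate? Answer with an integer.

147 days

Let d = days at the first rate; then 365 − d days at the second rate.
$1,597,000 × [3%·d + 1.75%·(365−d)] / 365 = $35,987.19
Solving gives d = 147, so the new rate took effect on 28 May 2023.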